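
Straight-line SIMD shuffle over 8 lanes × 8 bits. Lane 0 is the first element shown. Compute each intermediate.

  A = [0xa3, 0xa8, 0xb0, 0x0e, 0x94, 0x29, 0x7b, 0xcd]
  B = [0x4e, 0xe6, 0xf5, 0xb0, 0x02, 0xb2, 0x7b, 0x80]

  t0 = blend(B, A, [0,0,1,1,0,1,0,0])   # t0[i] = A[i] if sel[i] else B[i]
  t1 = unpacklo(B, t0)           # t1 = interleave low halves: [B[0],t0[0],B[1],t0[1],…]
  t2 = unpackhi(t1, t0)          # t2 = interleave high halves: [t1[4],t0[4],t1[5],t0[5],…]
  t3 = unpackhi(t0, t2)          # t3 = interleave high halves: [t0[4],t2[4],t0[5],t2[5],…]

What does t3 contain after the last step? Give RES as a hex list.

  t0: 4e e6 b0 0e 02 29 7b 80
  t1: 4e 4e e6 e6 f5 b0 b0 0e
  t2: f5 02 b0 29 b0 7b 0e 80
  t3: 02 b0 29 7b 7b 0e 80 80

RES = [0x02, 0xb0, 0x29, 0x7b, 0x7b, 0x0e, 0x80, 0x80]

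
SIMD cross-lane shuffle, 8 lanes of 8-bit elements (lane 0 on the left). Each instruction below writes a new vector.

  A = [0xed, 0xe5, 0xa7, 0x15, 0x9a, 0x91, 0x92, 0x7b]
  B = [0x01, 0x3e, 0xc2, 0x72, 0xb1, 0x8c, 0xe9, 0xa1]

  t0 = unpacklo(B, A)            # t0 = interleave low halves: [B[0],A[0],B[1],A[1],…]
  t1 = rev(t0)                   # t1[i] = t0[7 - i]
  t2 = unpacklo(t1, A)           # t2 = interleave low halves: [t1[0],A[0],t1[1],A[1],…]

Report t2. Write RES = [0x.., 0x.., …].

RES = [0x15, 0xed, 0x72, 0xe5, 0xa7, 0xa7, 0xc2, 0x15]

t0 = [0x01, 0xed, 0x3e, 0xe5, 0xc2, 0xa7, 0x72, 0x15]
t1 = [0x15, 0x72, 0xa7, 0xc2, 0xe5, 0x3e, 0xed, 0x01]
t2 = [0x15, 0xed, 0x72, 0xe5, 0xa7, 0xa7, 0xc2, 0x15]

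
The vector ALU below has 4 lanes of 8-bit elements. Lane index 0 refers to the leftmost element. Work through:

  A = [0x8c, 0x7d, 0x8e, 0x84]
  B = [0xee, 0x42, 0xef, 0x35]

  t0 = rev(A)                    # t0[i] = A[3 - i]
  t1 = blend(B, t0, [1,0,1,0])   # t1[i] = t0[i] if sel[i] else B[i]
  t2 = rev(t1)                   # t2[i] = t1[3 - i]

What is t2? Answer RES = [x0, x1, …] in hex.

  t0: 84 8e 7d 8c
  t1: 84 42 7d 35
  t2: 35 7d 42 84

RES = [0x35, 0x7d, 0x42, 0x84]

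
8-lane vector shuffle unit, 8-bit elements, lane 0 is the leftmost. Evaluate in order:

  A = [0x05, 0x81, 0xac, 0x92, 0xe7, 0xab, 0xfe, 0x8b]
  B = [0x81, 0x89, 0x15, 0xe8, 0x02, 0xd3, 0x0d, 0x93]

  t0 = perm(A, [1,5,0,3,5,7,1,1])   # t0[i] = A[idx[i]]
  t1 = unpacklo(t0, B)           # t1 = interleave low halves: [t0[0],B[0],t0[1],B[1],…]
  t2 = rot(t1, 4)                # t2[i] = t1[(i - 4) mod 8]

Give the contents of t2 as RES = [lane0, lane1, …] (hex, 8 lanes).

RES = [0x05, 0x15, 0x92, 0xe8, 0x81, 0x81, 0xab, 0x89]

t0 = [0x81, 0xab, 0x05, 0x92, 0xab, 0x8b, 0x81, 0x81]
t1 = [0x81, 0x81, 0xab, 0x89, 0x05, 0x15, 0x92, 0xe8]
t2 = [0x05, 0x15, 0x92, 0xe8, 0x81, 0x81, 0xab, 0x89]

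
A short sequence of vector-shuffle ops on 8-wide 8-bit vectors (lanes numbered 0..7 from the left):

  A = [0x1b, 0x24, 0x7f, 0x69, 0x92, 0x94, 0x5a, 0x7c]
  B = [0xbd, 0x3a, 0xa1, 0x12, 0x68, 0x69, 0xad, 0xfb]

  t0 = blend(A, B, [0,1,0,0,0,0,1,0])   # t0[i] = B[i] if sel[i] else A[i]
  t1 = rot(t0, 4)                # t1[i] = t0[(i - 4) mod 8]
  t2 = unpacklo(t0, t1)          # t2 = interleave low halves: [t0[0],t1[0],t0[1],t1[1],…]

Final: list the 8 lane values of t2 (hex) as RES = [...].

RES = [0x1b, 0x92, 0x3a, 0x94, 0x7f, 0xad, 0x69, 0x7c]

→ t0 |1b|3a|7f|69|92|94|ad|7c|
→ t1 |92|94|ad|7c|1b|3a|7f|69|
→ t2 |1b|92|3a|94|7f|ad|69|7c|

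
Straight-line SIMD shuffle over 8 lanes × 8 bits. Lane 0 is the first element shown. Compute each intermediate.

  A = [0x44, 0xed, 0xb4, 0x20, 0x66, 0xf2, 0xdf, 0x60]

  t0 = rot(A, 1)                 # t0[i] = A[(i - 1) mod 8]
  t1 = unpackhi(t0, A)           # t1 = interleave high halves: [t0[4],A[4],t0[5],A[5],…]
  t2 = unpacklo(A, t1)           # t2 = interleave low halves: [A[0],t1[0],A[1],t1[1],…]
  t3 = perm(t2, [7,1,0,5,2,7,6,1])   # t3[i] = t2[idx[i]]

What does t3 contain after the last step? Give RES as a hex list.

  t0: 60 44 ed b4 20 66 f2 df
  t1: 20 66 66 f2 f2 df df 60
  t2: 44 20 ed 66 b4 66 20 f2
  t3: f2 20 44 66 ed f2 20 20

RES = [0xf2, 0x20, 0x44, 0x66, 0xed, 0xf2, 0x20, 0x20]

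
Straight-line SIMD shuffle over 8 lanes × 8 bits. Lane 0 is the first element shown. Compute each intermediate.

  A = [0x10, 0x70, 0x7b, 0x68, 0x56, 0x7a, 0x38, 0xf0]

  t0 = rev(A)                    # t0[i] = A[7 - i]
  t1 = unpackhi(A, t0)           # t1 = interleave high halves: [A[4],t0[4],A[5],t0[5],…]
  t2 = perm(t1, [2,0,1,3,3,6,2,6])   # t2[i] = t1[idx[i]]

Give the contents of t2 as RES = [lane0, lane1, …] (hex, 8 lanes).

RES = [ 0x7a  0x56  0x68  0x7b  0x7b  0xf0  0x7a  0xf0 ]

t0 = [0xf0, 0x38, 0x7a, 0x56, 0x68, 0x7b, 0x70, 0x10]
t1 = [0x56, 0x68, 0x7a, 0x7b, 0x38, 0x70, 0xf0, 0x10]
t2 = [0x7a, 0x56, 0x68, 0x7b, 0x7b, 0xf0, 0x7a, 0xf0]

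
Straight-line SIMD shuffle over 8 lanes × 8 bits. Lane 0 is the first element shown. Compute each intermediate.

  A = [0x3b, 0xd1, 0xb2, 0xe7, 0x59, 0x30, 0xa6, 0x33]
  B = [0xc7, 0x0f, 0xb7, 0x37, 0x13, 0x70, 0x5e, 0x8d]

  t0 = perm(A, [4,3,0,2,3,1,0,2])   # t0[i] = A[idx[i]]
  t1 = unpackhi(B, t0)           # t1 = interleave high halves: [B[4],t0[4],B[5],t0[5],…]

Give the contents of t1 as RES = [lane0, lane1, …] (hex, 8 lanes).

RES = [ 0x13  0xe7  0x70  0xd1  0x5e  0x3b  0x8d  0xb2 ]

  t0: 59 e7 3b b2 e7 d1 3b b2
  t1: 13 e7 70 d1 5e 3b 8d b2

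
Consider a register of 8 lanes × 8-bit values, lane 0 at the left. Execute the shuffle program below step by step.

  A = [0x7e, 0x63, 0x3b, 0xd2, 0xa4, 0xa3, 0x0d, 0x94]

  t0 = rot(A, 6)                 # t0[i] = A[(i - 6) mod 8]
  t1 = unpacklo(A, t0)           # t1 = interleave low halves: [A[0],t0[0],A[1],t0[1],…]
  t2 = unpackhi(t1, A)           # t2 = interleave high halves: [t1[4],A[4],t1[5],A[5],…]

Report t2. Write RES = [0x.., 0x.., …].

→ t0 |3b|d2|a4|a3|0d|94|7e|63|
→ t1 |7e|3b|63|d2|3b|a4|d2|a3|
→ t2 |3b|a4|a4|a3|d2|0d|a3|94|

RES = [ 0x3b  0xa4  0xa4  0xa3  0xd2  0x0d  0xa3  0x94 ]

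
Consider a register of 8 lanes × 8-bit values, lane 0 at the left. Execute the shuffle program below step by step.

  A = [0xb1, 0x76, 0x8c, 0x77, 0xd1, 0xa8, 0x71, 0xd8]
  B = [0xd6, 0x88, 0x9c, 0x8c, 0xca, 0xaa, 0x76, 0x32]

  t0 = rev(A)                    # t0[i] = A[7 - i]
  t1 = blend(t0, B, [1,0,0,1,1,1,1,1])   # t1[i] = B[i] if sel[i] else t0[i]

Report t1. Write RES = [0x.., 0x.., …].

  t0: d8 71 a8 d1 77 8c 76 b1
  t1: d6 71 a8 8c ca aa 76 32

RES = [0xd6, 0x71, 0xa8, 0x8c, 0xca, 0xaa, 0x76, 0x32]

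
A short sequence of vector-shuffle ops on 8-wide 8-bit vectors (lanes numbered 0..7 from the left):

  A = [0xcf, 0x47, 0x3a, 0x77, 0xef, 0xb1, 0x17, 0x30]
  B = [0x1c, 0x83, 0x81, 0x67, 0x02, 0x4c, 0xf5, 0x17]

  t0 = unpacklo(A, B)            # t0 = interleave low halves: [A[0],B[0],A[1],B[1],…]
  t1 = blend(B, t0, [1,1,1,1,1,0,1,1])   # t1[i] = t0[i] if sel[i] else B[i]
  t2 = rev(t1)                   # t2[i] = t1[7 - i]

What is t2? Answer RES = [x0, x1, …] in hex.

t0 = [0xcf, 0x1c, 0x47, 0x83, 0x3a, 0x81, 0x77, 0x67]
t1 = [0xcf, 0x1c, 0x47, 0x83, 0x3a, 0x4c, 0x77, 0x67]
t2 = [0x67, 0x77, 0x4c, 0x3a, 0x83, 0x47, 0x1c, 0xcf]

RES = [0x67, 0x77, 0x4c, 0x3a, 0x83, 0x47, 0x1c, 0xcf]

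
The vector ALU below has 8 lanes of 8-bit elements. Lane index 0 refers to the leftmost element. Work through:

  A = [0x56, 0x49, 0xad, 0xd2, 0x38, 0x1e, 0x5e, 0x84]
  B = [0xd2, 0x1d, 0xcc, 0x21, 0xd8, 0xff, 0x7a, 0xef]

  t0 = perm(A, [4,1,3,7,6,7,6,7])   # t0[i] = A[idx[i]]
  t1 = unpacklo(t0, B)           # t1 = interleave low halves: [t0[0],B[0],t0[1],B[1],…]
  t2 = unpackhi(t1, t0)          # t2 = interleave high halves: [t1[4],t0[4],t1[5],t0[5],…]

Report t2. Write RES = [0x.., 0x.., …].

RES = [0xd2, 0x5e, 0xcc, 0x84, 0x84, 0x5e, 0x21, 0x84]

t0 = [0x38, 0x49, 0xd2, 0x84, 0x5e, 0x84, 0x5e, 0x84]
t1 = [0x38, 0xd2, 0x49, 0x1d, 0xd2, 0xcc, 0x84, 0x21]
t2 = [0xd2, 0x5e, 0xcc, 0x84, 0x84, 0x5e, 0x21, 0x84]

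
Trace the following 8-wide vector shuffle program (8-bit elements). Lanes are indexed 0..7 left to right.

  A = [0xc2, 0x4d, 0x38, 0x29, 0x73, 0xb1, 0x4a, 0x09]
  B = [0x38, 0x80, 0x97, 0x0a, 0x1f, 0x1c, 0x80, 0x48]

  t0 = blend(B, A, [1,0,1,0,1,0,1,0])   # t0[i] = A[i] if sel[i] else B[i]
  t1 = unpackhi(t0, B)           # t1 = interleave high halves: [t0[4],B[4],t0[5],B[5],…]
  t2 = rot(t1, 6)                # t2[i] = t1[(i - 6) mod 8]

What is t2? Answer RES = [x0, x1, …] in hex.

RES = [0x1c, 0x1c, 0x4a, 0x80, 0x48, 0x48, 0x73, 0x1f]

→ t0 |c2|80|38|0a|73|1c|4a|48|
→ t1 |73|1f|1c|1c|4a|80|48|48|
→ t2 |1c|1c|4a|80|48|48|73|1f|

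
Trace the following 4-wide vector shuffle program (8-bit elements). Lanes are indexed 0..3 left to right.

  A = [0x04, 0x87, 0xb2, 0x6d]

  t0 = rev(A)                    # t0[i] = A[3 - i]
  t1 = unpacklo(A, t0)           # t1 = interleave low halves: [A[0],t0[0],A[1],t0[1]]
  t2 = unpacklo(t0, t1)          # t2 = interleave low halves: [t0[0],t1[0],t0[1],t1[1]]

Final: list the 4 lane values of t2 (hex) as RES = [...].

RES = [0x6d, 0x04, 0xb2, 0x6d]

→ t0 |6d|b2|87|04|
→ t1 |04|6d|87|b2|
→ t2 |6d|04|b2|6d|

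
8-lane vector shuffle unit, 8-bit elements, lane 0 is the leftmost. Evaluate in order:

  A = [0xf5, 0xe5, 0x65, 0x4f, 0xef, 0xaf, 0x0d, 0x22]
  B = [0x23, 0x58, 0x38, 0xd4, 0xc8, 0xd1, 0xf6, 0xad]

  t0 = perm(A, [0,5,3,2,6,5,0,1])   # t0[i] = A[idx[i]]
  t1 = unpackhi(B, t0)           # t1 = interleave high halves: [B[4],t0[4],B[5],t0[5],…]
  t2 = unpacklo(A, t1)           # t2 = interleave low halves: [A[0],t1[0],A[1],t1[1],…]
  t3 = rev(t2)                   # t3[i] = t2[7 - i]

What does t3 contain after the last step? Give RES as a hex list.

t0 = [0xf5, 0xaf, 0x4f, 0x65, 0x0d, 0xaf, 0xf5, 0xe5]
t1 = [0xc8, 0x0d, 0xd1, 0xaf, 0xf6, 0xf5, 0xad, 0xe5]
t2 = [0xf5, 0xc8, 0xe5, 0x0d, 0x65, 0xd1, 0x4f, 0xaf]
t3 = [0xaf, 0x4f, 0xd1, 0x65, 0x0d, 0xe5, 0xc8, 0xf5]

RES = [0xaf, 0x4f, 0xd1, 0x65, 0x0d, 0xe5, 0xc8, 0xf5]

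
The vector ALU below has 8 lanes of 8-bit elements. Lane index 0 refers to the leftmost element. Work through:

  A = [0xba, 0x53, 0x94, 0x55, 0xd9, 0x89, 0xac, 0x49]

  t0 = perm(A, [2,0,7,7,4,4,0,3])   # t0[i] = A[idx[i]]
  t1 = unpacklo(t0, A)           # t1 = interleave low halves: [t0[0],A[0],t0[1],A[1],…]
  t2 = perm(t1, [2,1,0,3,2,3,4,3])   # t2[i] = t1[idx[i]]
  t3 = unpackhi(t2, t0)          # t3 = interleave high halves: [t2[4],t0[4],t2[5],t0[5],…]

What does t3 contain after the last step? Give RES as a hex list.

→ t0 |94|ba|49|49|d9|d9|ba|55|
→ t1 |94|ba|ba|53|49|94|49|55|
→ t2 |ba|ba|94|53|ba|53|49|53|
→ t3 |ba|d9|53|d9|49|ba|53|55|

RES = [ 0xba  0xd9  0x53  0xd9  0x49  0xba  0x53  0x55 ]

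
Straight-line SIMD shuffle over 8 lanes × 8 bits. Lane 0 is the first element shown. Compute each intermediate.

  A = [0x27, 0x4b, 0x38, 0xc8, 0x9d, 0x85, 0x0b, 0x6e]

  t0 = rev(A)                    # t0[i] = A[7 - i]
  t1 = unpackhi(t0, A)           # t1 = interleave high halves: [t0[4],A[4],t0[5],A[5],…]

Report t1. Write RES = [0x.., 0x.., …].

→ t0 |6e|0b|85|9d|c8|38|4b|27|
→ t1 |c8|9d|38|85|4b|0b|27|6e|

RES = [0xc8, 0x9d, 0x38, 0x85, 0x4b, 0x0b, 0x27, 0x6e]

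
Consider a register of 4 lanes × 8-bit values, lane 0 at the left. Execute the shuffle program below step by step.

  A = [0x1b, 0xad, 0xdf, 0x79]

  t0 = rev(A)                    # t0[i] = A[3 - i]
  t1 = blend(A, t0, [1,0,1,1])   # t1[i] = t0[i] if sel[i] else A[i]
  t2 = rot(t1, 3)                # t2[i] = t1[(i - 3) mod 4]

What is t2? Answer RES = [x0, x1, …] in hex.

  t0: 79 df ad 1b
  t1: 79 ad ad 1b
  t2: ad ad 1b 79

RES = [ 0xad  0xad  0x1b  0x79 ]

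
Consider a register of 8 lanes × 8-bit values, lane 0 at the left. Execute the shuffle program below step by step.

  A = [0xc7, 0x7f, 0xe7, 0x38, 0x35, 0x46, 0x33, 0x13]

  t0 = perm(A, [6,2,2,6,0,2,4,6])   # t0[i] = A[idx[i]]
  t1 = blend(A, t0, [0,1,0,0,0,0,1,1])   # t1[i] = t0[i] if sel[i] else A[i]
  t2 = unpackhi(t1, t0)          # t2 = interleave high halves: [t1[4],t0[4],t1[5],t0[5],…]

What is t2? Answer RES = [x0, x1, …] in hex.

t0 = [0x33, 0xe7, 0xe7, 0x33, 0xc7, 0xe7, 0x35, 0x33]
t1 = [0xc7, 0xe7, 0xe7, 0x38, 0x35, 0x46, 0x35, 0x33]
t2 = [0x35, 0xc7, 0x46, 0xe7, 0x35, 0x35, 0x33, 0x33]

RES = [ 0x35  0xc7  0x46  0xe7  0x35  0x35  0x33  0x33 ]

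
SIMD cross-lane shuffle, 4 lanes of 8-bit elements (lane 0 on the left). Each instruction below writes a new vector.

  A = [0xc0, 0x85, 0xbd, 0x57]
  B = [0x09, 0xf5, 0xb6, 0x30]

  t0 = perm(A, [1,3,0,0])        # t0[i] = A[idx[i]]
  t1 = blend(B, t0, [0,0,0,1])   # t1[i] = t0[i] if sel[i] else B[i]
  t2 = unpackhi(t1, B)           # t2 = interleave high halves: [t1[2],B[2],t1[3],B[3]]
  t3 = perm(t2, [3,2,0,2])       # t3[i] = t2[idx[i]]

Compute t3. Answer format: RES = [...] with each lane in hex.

RES = [ 0x30  0xc0  0xb6  0xc0 ]

→ t0 |85|57|c0|c0|
→ t1 |09|f5|b6|c0|
→ t2 |b6|b6|c0|30|
→ t3 |30|c0|b6|c0|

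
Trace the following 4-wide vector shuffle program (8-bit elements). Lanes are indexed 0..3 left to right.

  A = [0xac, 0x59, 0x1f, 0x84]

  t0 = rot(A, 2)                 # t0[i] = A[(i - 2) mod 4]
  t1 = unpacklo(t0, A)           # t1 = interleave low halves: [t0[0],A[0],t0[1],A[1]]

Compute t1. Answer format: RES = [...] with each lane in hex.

RES = [ 0x1f  0xac  0x84  0x59 ]

t0 = [0x1f, 0x84, 0xac, 0x59]
t1 = [0x1f, 0xac, 0x84, 0x59]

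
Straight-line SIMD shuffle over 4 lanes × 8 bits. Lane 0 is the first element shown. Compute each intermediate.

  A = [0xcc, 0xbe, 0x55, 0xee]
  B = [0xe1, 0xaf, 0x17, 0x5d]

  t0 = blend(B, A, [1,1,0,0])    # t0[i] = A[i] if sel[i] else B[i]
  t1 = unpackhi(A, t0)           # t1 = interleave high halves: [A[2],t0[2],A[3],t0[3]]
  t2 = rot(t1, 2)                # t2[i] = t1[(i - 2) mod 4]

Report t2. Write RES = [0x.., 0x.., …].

t0 = [0xcc, 0xbe, 0x17, 0x5d]
t1 = [0x55, 0x17, 0xee, 0x5d]
t2 = [0xee, 0x5d, 0x55, 0x17]

RES = [0xee, 0x5d, 0x55, 0x17]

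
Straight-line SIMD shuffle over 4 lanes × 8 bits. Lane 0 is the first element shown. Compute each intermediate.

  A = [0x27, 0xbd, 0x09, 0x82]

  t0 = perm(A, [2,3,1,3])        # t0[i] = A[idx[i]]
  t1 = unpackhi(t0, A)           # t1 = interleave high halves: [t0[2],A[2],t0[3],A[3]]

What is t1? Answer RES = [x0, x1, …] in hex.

RES = [0xbd, 0x09, 0x82, 0x82]

→ t0 |09|82|bd|82|
→ t1 |bd|09|82|82|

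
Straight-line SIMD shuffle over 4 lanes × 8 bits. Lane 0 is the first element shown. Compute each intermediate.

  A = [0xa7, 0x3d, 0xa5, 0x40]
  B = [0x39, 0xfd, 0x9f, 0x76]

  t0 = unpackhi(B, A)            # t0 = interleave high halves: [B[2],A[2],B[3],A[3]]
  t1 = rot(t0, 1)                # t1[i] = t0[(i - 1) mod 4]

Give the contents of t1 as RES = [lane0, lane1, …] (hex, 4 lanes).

RES = [0x40, 0x9f, 0xa5, 0x76]

t0 = [0x9f, 0xa5, 0x76, 0x40]
t1 = [0x40, 0x9f, 0xa5, 0x76]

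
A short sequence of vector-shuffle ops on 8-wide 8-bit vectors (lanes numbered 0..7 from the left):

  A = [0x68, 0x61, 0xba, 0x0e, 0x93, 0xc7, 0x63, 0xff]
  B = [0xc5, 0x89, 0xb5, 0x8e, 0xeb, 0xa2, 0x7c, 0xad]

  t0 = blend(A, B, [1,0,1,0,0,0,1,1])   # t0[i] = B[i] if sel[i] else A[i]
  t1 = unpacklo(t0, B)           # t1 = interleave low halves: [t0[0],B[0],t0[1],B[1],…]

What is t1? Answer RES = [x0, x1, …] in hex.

t0 = [0xc5, 0x61, 0xb5, 0x0e, 0x93, 0xc7, 0x7c, 0xad]
t1 = [0xc5, 0xc5, 0x61, 0x89, 0xb5, 0xb5, 0x0e, 0x8e]

RES = [0xc5, 0xc5, 0x61, 0x89, 0xb5, 0xb5, 0x0e, 0x8e]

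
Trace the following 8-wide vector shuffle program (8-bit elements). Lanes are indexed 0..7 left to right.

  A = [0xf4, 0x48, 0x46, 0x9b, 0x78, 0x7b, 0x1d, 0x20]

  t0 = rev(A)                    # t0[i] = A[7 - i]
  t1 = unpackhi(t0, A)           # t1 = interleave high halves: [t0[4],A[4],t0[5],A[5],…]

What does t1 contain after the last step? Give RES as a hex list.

→ t0 |20|1d|7b|78|9b|46|48|f4|
→ t1 |9b|78|46|7b|48|1d|f4|20|

RES = [0x9b, 0x78, 0x46, 0x7b, 0x48, 0x1d, 0xf4, 0x20]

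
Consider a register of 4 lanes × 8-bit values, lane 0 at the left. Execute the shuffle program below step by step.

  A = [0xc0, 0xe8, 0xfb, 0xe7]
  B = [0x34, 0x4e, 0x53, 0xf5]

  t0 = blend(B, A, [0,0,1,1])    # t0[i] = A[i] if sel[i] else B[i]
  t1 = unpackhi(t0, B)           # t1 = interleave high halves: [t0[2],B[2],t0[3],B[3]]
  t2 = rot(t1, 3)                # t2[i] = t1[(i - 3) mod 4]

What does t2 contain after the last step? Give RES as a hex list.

RES = [ 0x53  0xe7  0xf5  0xfb ]

t0 = [0x34, 0x4e, 0xfb, 0xe7]
t1 = [0xfb, 0x53, 0xe7, 0xf5]
t2 = [0x53, 0xe7, 0xf5, 0xfb]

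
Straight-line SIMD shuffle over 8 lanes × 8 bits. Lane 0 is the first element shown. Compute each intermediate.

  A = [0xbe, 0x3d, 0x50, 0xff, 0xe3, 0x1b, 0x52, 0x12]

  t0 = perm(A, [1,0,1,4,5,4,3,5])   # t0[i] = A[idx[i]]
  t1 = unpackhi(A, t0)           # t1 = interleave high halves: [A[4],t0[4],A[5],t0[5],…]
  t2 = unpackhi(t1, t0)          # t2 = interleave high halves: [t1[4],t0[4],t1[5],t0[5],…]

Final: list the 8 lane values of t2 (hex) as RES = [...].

→ t0 |3d|be|3d|e3|1b|e3|ff|1b|
→ t1 |e3|1b|1b|e3|52|ff|12|1b|
→ t2 |52|1b|ff|e3|12|ff|1b|1b|

RES = [0x52, 0x1b, 0xff, 0xe3, 0x12, 0xff, 0x1b, 0x1b]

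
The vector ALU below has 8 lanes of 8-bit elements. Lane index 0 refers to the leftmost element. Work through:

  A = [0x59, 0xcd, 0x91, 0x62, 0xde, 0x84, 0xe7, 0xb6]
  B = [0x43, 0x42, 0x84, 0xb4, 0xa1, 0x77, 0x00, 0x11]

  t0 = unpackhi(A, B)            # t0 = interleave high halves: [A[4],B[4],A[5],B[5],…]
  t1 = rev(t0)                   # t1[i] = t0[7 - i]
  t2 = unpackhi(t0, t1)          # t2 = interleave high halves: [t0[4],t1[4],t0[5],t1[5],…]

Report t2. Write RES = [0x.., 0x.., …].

RES = [0xe7, 0x77, 0x00, 0x84, 0xb6, 0xa1, 0x11, 0xde]

→ t0 |de|a1|84|77|e7|00|b6|11|
→ t1 |11|b6|00|e7|77|84|a1|de|
→ t2 |e7|77|00|84|b6|a1|11|de|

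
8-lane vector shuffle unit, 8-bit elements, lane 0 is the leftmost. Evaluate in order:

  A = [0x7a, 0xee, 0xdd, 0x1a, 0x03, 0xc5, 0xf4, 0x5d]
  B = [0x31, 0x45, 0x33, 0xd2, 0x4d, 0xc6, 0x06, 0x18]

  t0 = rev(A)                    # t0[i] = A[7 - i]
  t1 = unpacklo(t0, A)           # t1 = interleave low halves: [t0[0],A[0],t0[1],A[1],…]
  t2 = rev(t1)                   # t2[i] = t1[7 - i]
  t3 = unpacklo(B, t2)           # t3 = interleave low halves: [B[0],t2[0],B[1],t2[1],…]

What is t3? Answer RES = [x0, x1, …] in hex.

→ t0 |5d|f4|c5|03|1a|dd|ee|7a|
→ t1 |5d|7a|f4|ee|c5|dd|03|1a|
→ t2 |1a|03|dd|c5|ee|f4|7a|5d|
→ t3 |31|1a|45|03|33|dd|d2|c5|

RES = [ 0x31  0x1a  0x45  0x03  0x33  0xdd  0xd2  0xc5 ]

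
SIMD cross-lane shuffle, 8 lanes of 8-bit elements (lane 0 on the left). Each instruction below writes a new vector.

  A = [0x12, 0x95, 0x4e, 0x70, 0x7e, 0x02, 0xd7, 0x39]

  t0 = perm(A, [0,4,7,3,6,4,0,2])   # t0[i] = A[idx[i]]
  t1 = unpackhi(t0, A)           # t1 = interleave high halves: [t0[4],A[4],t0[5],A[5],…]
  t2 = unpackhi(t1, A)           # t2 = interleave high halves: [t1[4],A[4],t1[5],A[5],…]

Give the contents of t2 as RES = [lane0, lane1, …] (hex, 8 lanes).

RES = [0x12, 0x7e, 0xd7, 0x02, 0x4e, 0xd7, 0x39, 0x39]

→ t0 |12|7e|39|70|d7|7e|12|4e|
→ t1 |d7|7e|7e|02|12|d7|4e|39|
→ t2 |12|7e|d7|02|4e|d7|39|39|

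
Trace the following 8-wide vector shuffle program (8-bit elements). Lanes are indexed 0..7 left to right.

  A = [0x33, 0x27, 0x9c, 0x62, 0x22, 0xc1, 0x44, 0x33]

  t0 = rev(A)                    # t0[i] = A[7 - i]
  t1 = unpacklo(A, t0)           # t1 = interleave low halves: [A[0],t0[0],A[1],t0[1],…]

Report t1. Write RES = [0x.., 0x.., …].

RES = [ 0x33  0x33  0x27  0x44  0x9c  0xc1  0x62  0x22 ]

→ t0 |33|44|c1|22|62|9c|27|33|
→ t1 |33|33|27|44|9c|c1|62|22|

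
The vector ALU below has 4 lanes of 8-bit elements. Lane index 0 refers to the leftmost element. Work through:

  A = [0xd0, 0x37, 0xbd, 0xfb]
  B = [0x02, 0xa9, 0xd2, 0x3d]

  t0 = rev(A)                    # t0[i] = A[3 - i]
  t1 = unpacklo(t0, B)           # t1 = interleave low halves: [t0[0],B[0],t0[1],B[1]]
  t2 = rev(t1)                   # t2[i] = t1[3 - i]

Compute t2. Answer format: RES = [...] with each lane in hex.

  t0: fb bd 37 d0
  t1: fb 02 bd a9
  t2: a9 bd 02 fb

RES = [0xa9, 0xbd, 0x02, 0xfb]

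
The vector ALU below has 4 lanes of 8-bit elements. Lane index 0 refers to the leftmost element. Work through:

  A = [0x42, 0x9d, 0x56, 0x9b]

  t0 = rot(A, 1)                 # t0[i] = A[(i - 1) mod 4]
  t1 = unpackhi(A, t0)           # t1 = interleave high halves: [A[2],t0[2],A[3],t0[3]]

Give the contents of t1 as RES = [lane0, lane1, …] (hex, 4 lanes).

  t0: 9b 42 9d 56
  t1: 56 9d 9b 56

RES = [ 0x56  0x9d  0x9b  0x56 ]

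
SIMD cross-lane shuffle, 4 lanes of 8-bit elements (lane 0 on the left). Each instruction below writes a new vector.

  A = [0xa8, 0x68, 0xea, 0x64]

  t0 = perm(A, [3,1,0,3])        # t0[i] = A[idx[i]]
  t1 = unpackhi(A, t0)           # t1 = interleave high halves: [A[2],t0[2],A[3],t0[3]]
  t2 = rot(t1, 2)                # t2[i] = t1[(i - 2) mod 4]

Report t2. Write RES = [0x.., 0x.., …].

→ t0 |64|68|a8|64|
→ t1 |ea|a8|64|64|
→ t2 |64|64|ea|a8|

RES = [ 0x64  0x64  0xea  0xa8 ]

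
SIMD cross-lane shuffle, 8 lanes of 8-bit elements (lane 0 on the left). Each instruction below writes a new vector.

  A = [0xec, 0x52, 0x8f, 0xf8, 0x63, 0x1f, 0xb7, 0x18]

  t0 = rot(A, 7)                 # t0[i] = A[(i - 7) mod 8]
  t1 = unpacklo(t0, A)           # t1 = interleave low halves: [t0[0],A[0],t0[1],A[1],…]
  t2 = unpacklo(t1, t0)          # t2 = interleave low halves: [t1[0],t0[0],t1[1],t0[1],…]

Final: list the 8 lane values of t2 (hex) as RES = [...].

RES = [0x52, 0x52, 0xec, 0x8f, 0x8f, 0xf8, 0x52, 0x63]

  t0: 52 8f f8 63 1f b7 18 ec
  t1: 52 ec 8f 52 f8 8f 63 f8
  t2: 52 52 ec 8f 8f f8 52 63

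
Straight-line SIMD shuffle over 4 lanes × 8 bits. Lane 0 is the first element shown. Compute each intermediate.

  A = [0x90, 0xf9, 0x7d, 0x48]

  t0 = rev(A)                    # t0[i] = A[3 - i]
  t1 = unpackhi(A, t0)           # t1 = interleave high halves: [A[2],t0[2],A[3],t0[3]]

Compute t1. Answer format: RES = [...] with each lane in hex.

→ t0 |48|7d|f9|90|
→ t1 |7d|f9|48|90|

RES = [ 0x7d  0xf9  0x48  0x90 ]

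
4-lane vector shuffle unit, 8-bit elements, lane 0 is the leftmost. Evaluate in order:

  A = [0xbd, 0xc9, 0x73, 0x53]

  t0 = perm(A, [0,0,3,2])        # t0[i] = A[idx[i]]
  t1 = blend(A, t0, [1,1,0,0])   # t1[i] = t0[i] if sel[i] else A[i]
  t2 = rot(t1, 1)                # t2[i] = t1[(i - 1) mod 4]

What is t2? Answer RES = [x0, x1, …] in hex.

t0 = [0xbd, 0xbd, 0x53, 0x73]
t1 = [0xbd, 0xbd, 0x73, 0x53]
t2 = [0x53, 0xbd, 0xbd, 0x73]

RES = [0x53, 0xbd, 0xbd, 0x73]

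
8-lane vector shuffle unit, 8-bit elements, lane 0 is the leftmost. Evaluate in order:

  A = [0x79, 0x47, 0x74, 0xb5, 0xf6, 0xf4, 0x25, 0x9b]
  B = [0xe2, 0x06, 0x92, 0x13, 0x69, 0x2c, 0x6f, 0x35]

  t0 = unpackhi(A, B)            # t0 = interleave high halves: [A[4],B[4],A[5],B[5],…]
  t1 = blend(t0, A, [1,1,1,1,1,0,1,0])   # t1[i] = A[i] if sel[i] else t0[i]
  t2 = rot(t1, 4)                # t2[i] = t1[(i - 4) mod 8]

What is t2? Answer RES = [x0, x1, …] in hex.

RES = [ 0xf6  0x6f  0x25  0x35  0x79  0x47  0x74  0xb5 ]

  t0: f6 69 f4 2c 25 6f 9b 35
  t1: 79 47 74 b5 f6 6f 25 35
  t2: f6 6f 25 35 79 47 74 b5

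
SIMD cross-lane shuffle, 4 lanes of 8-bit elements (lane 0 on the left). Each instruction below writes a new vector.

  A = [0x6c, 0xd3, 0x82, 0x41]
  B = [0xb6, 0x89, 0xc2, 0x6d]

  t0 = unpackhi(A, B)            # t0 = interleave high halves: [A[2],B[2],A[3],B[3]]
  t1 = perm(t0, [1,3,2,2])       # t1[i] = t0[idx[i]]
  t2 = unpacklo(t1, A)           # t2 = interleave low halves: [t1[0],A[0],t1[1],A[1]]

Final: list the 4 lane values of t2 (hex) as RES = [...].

RES = [ 0xc2  0x6c  0x6d  0xd3 ]

→ t0 |82|c2|41|6d|
→ t1 |c2|6d|41|41|
→ t2 |c2|6c|6d|d3|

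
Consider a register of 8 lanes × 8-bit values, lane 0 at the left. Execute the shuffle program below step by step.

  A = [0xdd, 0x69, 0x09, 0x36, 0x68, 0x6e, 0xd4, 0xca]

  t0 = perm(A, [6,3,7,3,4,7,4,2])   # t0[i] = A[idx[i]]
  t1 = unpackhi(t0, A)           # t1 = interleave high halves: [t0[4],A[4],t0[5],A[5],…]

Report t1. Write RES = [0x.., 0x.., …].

RES = [ 0x68  0x68  0xca  0x6e  0x68  0xd4  0x09  0xca ]

  t0: d4 36 ca 36 68 ca 68 09
  t1: 68 68 ca 6e 68 d4 09 ca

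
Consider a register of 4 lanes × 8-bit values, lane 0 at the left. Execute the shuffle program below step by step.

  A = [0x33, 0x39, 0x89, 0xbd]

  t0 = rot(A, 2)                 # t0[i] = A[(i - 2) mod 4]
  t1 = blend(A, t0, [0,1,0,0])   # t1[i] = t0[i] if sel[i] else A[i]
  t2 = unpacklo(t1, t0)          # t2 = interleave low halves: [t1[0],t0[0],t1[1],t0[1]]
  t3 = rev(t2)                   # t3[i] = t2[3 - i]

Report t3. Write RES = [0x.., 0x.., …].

RES = [0xbd, 0xbd, 0x89, 0x33]

  t0: 89 bd 33 39
  t1: 33 bd 89 bd
  t2: 33 89 bd bd
  t3: bd bd 89 33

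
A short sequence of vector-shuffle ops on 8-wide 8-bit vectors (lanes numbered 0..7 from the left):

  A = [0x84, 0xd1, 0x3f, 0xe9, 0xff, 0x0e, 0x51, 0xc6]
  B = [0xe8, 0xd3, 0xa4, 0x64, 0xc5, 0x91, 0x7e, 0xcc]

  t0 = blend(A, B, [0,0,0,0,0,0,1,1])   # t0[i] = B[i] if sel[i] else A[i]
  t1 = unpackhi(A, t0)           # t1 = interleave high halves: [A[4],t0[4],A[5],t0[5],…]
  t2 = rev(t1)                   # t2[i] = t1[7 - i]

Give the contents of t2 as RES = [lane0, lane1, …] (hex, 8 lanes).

RES = [ 0xcc  0xc6  0x7e  0x51  0x0e  0x0e  0xff  0xff ]

→ t0 |84|d1|3f|e9|ff|0e|7e|cc|
→ t1 |ff|ff|0e|0e|51|7e|c6|cc|
→ t2 |cc|c6|7e|51|0e|0e|ff|ff|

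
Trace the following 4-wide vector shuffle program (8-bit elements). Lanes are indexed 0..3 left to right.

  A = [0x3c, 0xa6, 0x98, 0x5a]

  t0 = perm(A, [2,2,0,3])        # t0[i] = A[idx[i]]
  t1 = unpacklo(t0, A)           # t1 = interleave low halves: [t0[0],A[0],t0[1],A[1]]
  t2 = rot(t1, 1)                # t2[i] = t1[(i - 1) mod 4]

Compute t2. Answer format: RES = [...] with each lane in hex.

t0 = [0x98, 0x98, 0x3c, 0x5a]
t1 = [0x98, 0x3c, 0x98, 0xa6]
t2 = [0xa6, 0x98, 0x3c, 0x98]

RES = [0xa6, 0x98, 0x3c, 0x98]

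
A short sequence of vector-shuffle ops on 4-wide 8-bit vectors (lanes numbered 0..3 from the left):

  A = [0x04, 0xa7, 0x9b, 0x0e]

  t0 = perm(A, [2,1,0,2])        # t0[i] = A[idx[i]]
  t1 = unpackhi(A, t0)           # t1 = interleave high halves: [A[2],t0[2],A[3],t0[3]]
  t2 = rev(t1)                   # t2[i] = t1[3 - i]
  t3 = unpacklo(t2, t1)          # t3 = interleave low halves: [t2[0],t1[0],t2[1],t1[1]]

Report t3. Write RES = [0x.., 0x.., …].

t0 = [0x9b, 0xa7, 0x04, 0x9b]
t1 = [0x9b, 0x04, 0x0e, 0x9b]
t2 = [0x9b, 0x0e, 0x04, 0x9b]
t3 = [0x9b, 0x9b, 0x0e, 0x04]

RES = [ 0x9b  0x9b  0x0e  0x04 ]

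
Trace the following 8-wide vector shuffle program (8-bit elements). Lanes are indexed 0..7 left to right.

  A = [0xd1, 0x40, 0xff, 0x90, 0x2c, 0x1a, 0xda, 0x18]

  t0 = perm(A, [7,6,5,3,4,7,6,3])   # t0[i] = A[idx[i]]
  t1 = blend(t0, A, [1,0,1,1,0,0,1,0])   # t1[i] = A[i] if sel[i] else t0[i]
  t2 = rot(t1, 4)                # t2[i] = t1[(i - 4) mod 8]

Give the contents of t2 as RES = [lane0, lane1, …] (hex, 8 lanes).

→ t0 |18|da|1a|90|2c|18|da|90|
→ t1 |d1|da|ff|90|2c|18|da|90|
→ t2 |2c|18|da|90|d1|da|ff|90|

RES = [ 0x2c  0x18  0xda  0x90  0xd1  0xda  0xff  0x90 ]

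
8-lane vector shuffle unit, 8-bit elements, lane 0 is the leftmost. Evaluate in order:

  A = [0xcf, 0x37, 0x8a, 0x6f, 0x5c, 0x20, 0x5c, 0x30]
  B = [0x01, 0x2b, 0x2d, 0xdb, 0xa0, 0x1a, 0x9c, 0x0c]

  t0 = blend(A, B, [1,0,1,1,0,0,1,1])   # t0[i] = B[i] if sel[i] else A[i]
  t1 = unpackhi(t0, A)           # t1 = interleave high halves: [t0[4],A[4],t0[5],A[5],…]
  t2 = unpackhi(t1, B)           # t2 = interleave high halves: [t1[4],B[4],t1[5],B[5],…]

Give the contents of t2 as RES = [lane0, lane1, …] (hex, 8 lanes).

t0 = [0x01, 0x37, 0x2d, 0xdb, 0x5c, 0x20, 0x9c, 0x0c]
t1 = [0x5c, 0x5c, 0x20, 0x20, 0x9c, 0x5c, 0x0c, 0x30]
t2 = [0x9c, 0xa0, 0x5c, 0x1a, 0x0c, 0x9c, 0x30, 0x0c]

RES = [ 0x9c  0xa0  0x5c  0x1a  0x0c  0x9c  0x30  0x0c ]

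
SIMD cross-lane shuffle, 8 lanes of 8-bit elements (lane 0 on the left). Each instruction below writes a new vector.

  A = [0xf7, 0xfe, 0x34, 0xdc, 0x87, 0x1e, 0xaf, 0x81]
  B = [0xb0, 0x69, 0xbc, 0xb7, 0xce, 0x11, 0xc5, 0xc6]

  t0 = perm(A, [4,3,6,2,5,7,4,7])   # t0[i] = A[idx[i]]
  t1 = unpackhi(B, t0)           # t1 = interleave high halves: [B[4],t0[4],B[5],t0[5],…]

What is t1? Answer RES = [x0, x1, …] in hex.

  t0: 87 dc af 34 1e 81 87 81
  t1: ce 1e 11 81 c5 87 c6 81

RES = [ 0xce  0x1e  0x11  0x81  0xc5  0x87  0xc6  0x81 ]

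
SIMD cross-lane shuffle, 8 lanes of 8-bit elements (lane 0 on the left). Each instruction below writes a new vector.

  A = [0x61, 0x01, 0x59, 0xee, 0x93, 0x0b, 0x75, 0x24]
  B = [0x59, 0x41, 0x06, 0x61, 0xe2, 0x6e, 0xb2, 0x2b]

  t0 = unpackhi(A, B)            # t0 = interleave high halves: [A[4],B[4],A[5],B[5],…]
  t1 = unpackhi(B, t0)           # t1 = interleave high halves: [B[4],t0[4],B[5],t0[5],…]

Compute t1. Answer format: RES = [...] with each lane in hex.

t0 = [0x93, 0xe2, 0x0b, 0x6e, 0x75, 0xb2, 0x24, 0x2b]
t1 = [0xe2, 0x75, 0x6e, 0xb2, 0xb2, 0x24, 0x2b, 0x2b]

RES = [0xe2, 0x75, 0x6e, 0xb2, 0xb2, 0x24, 0x2b, 0x2b]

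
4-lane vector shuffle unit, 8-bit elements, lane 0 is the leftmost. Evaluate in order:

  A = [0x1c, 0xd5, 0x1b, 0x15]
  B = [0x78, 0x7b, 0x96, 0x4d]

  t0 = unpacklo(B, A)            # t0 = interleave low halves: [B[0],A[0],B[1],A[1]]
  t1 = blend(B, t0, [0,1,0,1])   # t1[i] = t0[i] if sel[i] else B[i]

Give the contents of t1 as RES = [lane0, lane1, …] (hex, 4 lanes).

RES = [ 0x78  0x1c  0x96  0xd5 ]

  t0: 78 1c 7b d5
  t1: 78 1c 96 d5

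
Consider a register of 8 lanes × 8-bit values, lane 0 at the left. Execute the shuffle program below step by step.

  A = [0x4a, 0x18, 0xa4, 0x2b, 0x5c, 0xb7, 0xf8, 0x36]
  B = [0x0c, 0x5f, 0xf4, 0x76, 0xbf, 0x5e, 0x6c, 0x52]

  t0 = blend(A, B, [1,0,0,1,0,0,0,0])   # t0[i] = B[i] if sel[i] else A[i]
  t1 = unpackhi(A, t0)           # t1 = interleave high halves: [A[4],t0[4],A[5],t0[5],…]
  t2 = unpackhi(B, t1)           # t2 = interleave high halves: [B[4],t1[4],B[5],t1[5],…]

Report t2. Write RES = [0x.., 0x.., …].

→ t0 |0c|18|a4|76|5c|b7|f8|36|
→ t1 |5c|5c|b7|b7|f8|f8|36|36|
→ t2 |bf|f8|5e|f8|6c|36|52|36|

RES = [0xbf, 0xf8, 0x5e, 0xf8, 0x6c, 0x36, 0x52, 0x36]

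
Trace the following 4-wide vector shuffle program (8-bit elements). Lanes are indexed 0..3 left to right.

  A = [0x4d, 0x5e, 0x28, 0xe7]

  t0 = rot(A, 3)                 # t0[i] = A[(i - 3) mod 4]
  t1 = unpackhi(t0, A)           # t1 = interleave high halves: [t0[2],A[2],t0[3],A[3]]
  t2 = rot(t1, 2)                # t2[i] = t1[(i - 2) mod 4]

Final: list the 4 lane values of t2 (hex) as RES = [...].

t0 = [0x5e, 0x28, 0xe7, 0x4d]
t1 = [0xe7, 0x28, 0x4d, 0xe7]
t2 = [0x4d, 0xe7, 0xe7, 0x28]

RES = [ 0x4d  0xe7  0xe7  0x28 ]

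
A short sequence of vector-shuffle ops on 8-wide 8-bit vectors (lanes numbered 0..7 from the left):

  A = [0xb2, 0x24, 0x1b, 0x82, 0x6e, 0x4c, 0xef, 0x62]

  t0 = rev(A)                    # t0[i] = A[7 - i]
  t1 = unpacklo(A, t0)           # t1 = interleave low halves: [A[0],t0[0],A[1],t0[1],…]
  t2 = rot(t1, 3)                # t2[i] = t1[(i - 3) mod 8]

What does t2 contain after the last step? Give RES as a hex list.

RES = [0x4c, 0x82, 0x6e, 0xb2, 0x62, 0x24, 0xef, 0x1b]

  t0: 62 ef 4c 6e 82 1b 24 b2
  t1: b2 62 24 ef 1b 4c 82 6e
  t2: 4c 82 6e b2 62 24 ef 1b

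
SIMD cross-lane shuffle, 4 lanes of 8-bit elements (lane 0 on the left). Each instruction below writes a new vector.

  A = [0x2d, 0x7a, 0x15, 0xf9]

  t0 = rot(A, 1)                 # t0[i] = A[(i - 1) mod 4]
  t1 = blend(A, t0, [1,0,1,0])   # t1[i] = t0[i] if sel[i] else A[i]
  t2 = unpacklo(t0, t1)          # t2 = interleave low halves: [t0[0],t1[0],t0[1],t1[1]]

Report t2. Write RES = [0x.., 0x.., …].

  t0: f9 2d 7a 15
  t1: f9 7a 7a f9
  t2: f9 f9 2d 7a

RES = [ 0xf9  0xf9  0x2d  0x7a ]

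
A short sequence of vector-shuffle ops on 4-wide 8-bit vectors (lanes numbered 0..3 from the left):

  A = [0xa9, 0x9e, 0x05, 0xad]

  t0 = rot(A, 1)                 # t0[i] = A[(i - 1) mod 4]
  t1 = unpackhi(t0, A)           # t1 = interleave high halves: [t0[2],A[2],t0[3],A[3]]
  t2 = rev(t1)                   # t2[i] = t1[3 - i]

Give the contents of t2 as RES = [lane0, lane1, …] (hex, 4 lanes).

RES = [ 0xad  0x05  0x05  0x9e ]

→ t0 |ad|a9|9e|05|
→ t1 |9e|05|05|ad|
→ t2 |ad|05|05|9e|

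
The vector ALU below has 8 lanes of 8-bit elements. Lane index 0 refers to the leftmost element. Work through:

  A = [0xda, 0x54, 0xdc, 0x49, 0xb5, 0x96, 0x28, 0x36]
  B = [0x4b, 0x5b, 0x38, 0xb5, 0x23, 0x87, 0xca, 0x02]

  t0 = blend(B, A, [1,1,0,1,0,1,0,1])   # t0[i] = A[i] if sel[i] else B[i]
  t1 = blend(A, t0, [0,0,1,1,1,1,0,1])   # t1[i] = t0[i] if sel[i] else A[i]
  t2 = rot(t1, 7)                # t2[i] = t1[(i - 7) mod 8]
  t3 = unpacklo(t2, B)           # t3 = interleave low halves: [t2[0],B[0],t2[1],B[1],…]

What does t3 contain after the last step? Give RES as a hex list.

RES = [ 0x54  0x4b  0x38  0x5b  0x49  0x38  0x23  0xb5 ]

  t0: da 54 38 49 23 96 ca 36
  t1: da 54 38 49 23 96 28 36
  t2: 54 38 49 23 96 28 36 da
  t3: 54 4b 38 5b 49 38 23 b5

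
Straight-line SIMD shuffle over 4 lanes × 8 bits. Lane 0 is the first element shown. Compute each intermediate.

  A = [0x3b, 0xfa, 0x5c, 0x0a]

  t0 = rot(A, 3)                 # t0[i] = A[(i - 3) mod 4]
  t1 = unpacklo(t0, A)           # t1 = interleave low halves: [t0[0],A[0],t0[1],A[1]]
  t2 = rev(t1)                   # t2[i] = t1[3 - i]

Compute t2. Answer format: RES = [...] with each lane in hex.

t0 = [0xfa, 0x5c, 0x0a, 0x3b]
t1 = [0xfa, 0x3b, 0x5c, 0xfa]
t2 = [0xfa, 0x5c, 0x3b, 0xfa]

RES = [0xfa, 0x5c, 0x3b, 0xfa]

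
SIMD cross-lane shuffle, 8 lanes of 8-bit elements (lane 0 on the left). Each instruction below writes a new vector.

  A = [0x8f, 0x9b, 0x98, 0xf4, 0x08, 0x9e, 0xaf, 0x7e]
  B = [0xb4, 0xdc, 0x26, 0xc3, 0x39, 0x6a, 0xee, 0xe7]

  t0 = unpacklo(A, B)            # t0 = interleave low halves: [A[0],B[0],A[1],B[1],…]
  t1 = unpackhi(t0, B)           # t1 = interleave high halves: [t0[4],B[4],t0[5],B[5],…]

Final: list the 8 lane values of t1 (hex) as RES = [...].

  t0: 8f b4 9b dc 98 26 f4 c3
  t1: 98 39 26 6a f4 ee c3 e7

RES = [ 0x98  0x39  0x26  0x6a  0xf4  0xee  0xc3  0xe7 ]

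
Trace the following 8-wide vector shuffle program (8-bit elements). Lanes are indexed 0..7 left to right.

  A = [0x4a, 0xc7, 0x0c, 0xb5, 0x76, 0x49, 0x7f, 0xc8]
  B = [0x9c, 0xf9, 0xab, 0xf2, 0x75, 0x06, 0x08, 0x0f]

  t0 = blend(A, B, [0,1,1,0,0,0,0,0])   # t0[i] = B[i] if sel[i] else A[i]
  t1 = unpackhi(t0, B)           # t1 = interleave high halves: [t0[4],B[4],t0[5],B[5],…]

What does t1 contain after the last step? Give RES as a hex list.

RES = [ 0x76  0x75  0x49  0x06  0x7f  0x08  0xc8  0x0f ]

t0 = [0x4a, 0xf9, 0xab, 0xb5, 0x76, 0x49, 0x7f, 0xc8]
t1 = [0x76, 0x75, 0x49, 0x06, 0x7f, 0x08, 0xc8, 0x0f]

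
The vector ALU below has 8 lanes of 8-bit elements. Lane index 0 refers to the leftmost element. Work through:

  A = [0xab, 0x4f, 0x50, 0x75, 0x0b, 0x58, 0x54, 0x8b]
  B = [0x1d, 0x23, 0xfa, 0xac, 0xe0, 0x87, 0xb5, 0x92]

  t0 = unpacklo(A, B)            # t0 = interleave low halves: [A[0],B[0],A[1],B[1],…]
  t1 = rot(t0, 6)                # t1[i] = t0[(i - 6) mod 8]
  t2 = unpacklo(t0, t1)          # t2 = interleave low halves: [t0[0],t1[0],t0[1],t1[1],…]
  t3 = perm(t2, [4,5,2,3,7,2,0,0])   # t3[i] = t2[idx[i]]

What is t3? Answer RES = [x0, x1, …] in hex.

  t0: ab 1d 4f 23 50 fa 75 ac
  t1: 4f 23 50 fa 75 ac ab 1d
  t2: ab 4f 1d 23 4f 50 23 fa
  t3: 4f 50 1d 23 fa 1d ab ab

RES = [0x4f, 0x50, 0x1d, 0x23, 0xfa, 0x1d, 0xab, 0xab]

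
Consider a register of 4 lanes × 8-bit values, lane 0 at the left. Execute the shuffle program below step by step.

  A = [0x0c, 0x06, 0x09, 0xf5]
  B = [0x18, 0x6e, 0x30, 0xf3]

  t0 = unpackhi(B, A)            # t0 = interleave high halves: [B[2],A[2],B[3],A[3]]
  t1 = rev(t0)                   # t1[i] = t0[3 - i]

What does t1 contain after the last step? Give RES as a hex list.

RES = [0xf5, 0xf3, 0x09, 0x30]

t0 = [0x30, 0x09, 0xf3, 0xf5]
t1 = [0xf5, 0xf3, 0x09, 0x30]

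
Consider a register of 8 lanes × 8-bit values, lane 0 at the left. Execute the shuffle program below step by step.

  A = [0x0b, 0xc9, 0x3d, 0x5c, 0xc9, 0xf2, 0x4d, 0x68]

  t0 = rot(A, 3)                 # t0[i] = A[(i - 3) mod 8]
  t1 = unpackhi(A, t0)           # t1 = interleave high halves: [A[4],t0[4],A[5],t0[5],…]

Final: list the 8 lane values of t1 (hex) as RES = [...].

RES = [ 0xc9  0xc9  0xf2  0x3d  0x4d  0x5c  0x68  0xc9 ]

t0 = [0xf2, 0x4d, 0x68, 0x0b, 0xc9, 0x3d, 0x5c, 0xc9]
t1 = [0xc9, 0xc9, 0xf2, 0x3d, 0x4d, 0x5c, 0x68, 0xc9]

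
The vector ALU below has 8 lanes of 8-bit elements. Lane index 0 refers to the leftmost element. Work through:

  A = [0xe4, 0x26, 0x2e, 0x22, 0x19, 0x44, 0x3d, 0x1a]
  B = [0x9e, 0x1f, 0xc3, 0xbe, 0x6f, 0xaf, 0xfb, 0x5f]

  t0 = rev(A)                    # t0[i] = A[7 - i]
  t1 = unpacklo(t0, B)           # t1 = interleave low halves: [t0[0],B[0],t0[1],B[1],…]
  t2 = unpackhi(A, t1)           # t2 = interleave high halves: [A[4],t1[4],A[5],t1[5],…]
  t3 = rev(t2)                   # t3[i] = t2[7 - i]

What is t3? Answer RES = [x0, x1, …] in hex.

RES = [0xbe, 0x1a, 0x19, 0x3d, 0xc3, 0x44, 0x44, 0x19]

→ t0 |1a|3d|44|19|22|2e|26|e4|
→ t1 |1a|9e|3d|1f|44|c3|19|be|
→ t2 |19|44|44|c3|3d|19|1a|be|
→ t3 |be|1a|19|3d|c3|44|44|19|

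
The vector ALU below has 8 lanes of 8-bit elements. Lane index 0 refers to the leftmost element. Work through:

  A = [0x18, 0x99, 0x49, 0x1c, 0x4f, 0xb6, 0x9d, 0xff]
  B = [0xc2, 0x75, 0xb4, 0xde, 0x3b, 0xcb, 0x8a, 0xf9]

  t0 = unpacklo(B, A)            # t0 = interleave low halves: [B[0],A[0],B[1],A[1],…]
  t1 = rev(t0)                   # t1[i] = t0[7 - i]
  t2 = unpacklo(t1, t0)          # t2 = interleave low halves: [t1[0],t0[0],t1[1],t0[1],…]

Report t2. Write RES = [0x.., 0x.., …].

RES = [0x1c, 0xc2, 0xde, 0x18, 0x49, 0x75, 0xb4, 0x99]

t0 = [0xc2, 0x18, 0x75, 0x99, 0xb4, 0x49, 0xde, 0x1c]
t1 = [0x1c, 0xde, 0x49, 0xb4, 0x99, 0x75, 0x18, 0xc2]
t2 = [0x1c, 0xc2, 0xde, 0x18, 0x49, 0x75, 0xb4, 0x99]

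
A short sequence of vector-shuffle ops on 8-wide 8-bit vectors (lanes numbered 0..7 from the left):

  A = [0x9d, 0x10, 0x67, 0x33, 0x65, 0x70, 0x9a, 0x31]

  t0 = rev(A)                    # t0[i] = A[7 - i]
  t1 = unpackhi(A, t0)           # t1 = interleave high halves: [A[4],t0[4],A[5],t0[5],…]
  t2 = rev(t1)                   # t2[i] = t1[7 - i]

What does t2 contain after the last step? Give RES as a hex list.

RES = [ 0x9d  0x31  0x10  0x9a  0x67  0x70  0x33  0x65 ]

t0 = [0x31, 0x9a, 0x70, 0x65, 0x33, 0x67, 0x10, 0x9d]
t1 = [0x65, 0x33, 0x70, 0x67, 0x9a, 0x10, 0x31, 0x9d]
t2 = [0x9d, 0x31, 0x10, 0x9a, 0x67, 0x70, 0x33, 0x65]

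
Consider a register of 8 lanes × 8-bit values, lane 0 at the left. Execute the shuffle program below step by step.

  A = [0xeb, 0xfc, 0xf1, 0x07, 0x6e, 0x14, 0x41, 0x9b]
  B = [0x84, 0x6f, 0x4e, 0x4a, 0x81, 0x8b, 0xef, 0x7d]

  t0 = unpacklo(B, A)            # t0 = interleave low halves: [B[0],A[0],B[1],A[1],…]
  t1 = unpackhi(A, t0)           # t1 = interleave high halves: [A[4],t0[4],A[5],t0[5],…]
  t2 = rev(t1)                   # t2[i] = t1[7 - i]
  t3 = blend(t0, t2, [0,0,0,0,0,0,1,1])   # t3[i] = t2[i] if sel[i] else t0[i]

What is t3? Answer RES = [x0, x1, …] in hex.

t0 = [0x84, 0xeb, 0x6f, 0xfc, 0x4e, 0xf1, 0x4a, 0x07]
t1 = [0x6e, 0x4e, 0x14, 0xf1, 0x41, 0x4a, 0x9b, 0x07]
t2 = [0x07, 0x9b, 0x4a, 0x41, 0xf1, 0x14, 0x4e, 0x6e]
t3 = [0x84, 0xeb, 0x6f, 0xfc, 0x4e, 0xf1, 0x4e, 0x6e]

RES = [ 0x84  0xeb  0x6f  0xfc  0x4e  0xf1  0x4e  0x6e ]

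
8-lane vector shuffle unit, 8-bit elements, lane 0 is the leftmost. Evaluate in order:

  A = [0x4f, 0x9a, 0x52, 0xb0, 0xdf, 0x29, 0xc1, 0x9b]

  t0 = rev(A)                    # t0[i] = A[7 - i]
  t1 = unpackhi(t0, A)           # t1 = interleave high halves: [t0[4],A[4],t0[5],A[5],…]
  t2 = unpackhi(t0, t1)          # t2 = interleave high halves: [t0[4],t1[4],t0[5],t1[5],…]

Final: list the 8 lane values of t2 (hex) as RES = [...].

RES = [ 0xb0  0x9a  0x52  0xc1  0x9a  0x4f  0x4f  0x9b ]

t0 = [0x9b, 0xc1, 0x29, 0xdf, 0xb0, 0x52, 0x9a, 0x4f]
t1 = [0xb0, 0xdf, 0x52, 0x29, 0x9a, 0xc1, 0x4f, 0x9b]
t2 = [0xb0, 0x9a, 0x52, 0xc1, 0x9a, 0x4f, 0x4f, 0x9b]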